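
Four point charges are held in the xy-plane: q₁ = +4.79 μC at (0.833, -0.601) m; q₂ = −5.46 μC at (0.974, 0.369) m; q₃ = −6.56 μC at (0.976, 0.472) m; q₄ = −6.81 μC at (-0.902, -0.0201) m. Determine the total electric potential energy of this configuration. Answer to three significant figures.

The work to assemble the configuration equals its total potential energy, U = Σ kqᵢqⱼ/rᵢⱼ over all pairs.
Pair separations: r₁₂ = 0.980 m, r₁₃ = 1.08 m, r₁₄ = 1.83 m, r₂₃ = 0.103 m, r₂₄ = 1.92 m, r₃₄ = 1.94 m.
Summing all 6 pair terms gives U = 2.85 J.

2.85 J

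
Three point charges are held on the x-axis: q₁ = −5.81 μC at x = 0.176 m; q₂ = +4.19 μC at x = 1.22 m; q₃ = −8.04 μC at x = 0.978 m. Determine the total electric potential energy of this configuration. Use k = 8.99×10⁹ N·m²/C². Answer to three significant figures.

The assembly work is the sum of pairwise potential energies, U = Σ_{i<j} kqᵢqⱼ/rᵢⱼ.
Pair separations: r₁₂ = 1.04 m, r₁₃ = 0.802 m, r₂₃ = 0.242 m.
U = (-0.210) + (0.524) + (-1.25) = -0.937 J.

-0.937 J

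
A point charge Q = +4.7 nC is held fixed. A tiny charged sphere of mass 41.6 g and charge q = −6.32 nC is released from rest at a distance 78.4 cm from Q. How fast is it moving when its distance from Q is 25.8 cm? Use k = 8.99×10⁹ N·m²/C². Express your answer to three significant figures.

Only the electrostatic force acts, so mechanical energy is conserved: ½mv² = U₁ − U₂ = kQq(1/r₁ − 1/r₂).
U₁ − U₂ = (8.99×10⁹ N·m²/C²)(4.70×10⁻⁹ C)(-6.32×10⁻⁹ C)(1/0.784 − 1/0.258) = 6.94×10⁻⁷ J.
v = √(2·6.94×10⁻⁷/0.0416) = 5.78×10⁻³ m/s.

5.78×10⁻³ m/s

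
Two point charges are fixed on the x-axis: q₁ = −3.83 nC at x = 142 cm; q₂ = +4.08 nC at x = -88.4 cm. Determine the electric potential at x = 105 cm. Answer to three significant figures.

-74.1 V

Electric potential is a scalar, so the contributions from each charge add algebraically: V = Σ kqᵢ/rᵢ.
Distances from the field point to each charge: r₁ = 0.370 m, r₂ = 1.93 m.
V = k[(-3.83×10⁻⁹)/(0.370) + (4.08×10⁻⁹)/(1.93)] = -74.1 V.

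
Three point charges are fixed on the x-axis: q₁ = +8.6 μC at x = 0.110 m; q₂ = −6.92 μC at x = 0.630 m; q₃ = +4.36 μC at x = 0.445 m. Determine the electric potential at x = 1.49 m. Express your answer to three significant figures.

2.12×10⁴ V

The total potential is the scalar sum of each charge's contribution, V = Σ kqᵢ/rᵢ.
Distances from the field point to each charge: r₁ = 1.38 m, r₂ = 0.860 m, r₃ = 1.04 m.
V = k[(8.60×10⁻⁶)/(1.38) + (-6.92×10⁻⁶)/(0.860) + (4.36×10⁻⁶)/(1.04)] = 2.12×10⁴ V.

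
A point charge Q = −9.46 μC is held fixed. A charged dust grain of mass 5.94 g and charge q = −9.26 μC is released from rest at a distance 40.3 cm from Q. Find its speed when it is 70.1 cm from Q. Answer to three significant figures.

Only the electrostatic force acts, so mechanical energy is conserved: ½mv² = U₁ − U₂ = kQq(1/r₁ − 1/r₂).
U₁ − U₂ = (8.99×10⁹ N·m²/C²)(-9.46×10⁻⁶ C)(-9.26×10⁻⁶ C)(1/0.403 − 1/0.701) = 0.831 J.
v = √(2·0.831/5.94×10⁻³) = 16.7 m/s.

16.7 m/s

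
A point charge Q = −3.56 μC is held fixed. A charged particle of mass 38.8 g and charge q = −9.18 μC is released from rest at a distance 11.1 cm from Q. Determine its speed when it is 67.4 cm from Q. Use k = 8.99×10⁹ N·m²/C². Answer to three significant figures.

Only the electrostatic force acts, so mechanical energy is conserved: ½mv² = U₁ − U₂ = kQq(1/r₁ − 1/r₂).
U₁ − U₂ = (8.99×10⁹ N·m²/C²)(-3.56×10⁻⁶ C)(-9.18×10⁻⁶ C)(1/0.111 − 1/0.674) = 2.21 J.
v = √(2·2.21/0.0388) = 10.7 m/s.

10.7 m/s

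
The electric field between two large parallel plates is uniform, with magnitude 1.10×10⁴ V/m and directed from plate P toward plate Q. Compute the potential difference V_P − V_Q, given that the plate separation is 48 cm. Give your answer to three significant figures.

In a uniform field, potential decreases in the direction of E: ΔV = −E·d for a displacement d parallel to E.
Going from Q to P is a displacement of 48 cm opposite to the field, so V_P − V_Q = +Ed = 5280 V.

5280 V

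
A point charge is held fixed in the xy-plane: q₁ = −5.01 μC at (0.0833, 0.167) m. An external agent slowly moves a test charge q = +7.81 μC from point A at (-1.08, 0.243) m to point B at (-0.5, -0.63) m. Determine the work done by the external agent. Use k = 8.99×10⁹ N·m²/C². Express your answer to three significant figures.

For quasistatic motion the external work equals the change in potential energy: W_ext = qΔV = q(V_B − V_A).
At A: distance to the source charge is 1.17 m; V_A = kq₁/r = -3.86×10⁴ V.
At B: distance to the source charge is 0.988 m; V_B = kq₁/r = -4.56×10⁴ V.
ΔV = V_B − V_A = -6970 V.
W_ext = qΔV = (7.81×10⁻⁶ C)(-6970 V) = -0.0544 J.

-0.0544 J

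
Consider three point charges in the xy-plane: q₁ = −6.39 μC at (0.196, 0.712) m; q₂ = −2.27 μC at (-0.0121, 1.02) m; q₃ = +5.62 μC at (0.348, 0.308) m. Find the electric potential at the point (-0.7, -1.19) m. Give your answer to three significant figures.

-8500 V

Electric potential is a scalar, so the contributions from each charge add algebraically: V = Σ kqᵢ/rᵢ.
Distances from the field point to each charge: r₁ = 2.10 m, r₂ = 2.31 m, r₃ = 1.83 m.
V = k[(-6.39×10⁻⁶)/(2.10) + (-2.27×10⁻⁶)/(2.31) + (5.62×10⁻⁶)/(1.83)] = -8500 V.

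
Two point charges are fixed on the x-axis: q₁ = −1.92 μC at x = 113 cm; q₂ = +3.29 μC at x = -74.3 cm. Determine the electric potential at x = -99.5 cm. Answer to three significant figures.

Electric potential is a scalar, so the contributions from each charge add algebraically: V = Σ kqᵢ/rᵢ.
Distances from the field point to each charge: r₁ = 2.12 m, r₂ = 0.252 m.
V = k[(-1.92×10⁻⁶)/(2.12) + (3.29×10⁻⁶)/(0.252)] = 1.09×10⁵ V.

1.09×10⁵ V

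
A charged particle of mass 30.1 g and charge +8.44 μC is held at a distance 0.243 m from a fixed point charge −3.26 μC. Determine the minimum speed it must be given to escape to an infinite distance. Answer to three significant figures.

8.22 m/s

To just escape, total mechanical energy must reach zero at infinity: ½mv²_min + U = 0, so ½mv²_min = −U = |kQq|/r.
|U| = |kQq|/r = (8.99×10⁹ N·m²/C²)(3.26×10⁻⁶)(8.44×10⁻⁶)/(0.243) = 1.02 J.
v_min = √(2|U|/m) = √(2·1.02/0.0301) = 8.22 m/s.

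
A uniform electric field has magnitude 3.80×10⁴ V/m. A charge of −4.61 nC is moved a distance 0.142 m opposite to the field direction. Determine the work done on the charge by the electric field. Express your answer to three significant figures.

The potential change for a displacement 0.142 m opposite to the field direction is ΔV = +Ed = 5400 V.
W_field = −qΔV = 2.49×10⁻⁵ J.

2.49×10⁻⁵ J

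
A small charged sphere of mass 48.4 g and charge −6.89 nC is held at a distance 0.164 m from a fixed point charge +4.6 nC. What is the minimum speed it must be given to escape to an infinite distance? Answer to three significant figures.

To just escape, total mechanical energy must reach zero at infinity: ½mv²_min + U = 0, so ½mv²_min = −U = |kQq|/r.
|U| = |kQq|/r = (8.99×10⁹ N·m²/C²)(4.60×10⁻⁹)(6.89×10⁻⁹)/(0.164) = 1.74×10⁻⁶ J.
v_min = √(2|U|/m) = √(2·1.74×10⁻⁶/0.0484) = 8.47×10⁻³ m/s.

8.47×10⁻³ m/s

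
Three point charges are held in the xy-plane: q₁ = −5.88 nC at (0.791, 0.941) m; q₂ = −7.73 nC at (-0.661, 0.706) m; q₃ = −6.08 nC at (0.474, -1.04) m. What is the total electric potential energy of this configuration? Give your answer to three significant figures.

6.41×10⁻⁷ J

The assembly work is the sum of pairwise potential energies, U = Σ_{i<j} kqᵢqⱼ/rᵢⱼ.
Pair separations: r₁₂ = 1.47 m, r₁₃ = 2.01 m, r₂₃ = 2.08 m.
U = (2.78×10⁻⁷) + (1.60×10⁻⁷) + (2.03×10⁻⁷) = 6.41×10⁻⁷ J.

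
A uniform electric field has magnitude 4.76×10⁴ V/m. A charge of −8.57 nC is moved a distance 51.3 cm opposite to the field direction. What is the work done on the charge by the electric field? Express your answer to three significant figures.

2.09×10⁻⁴ J

The potential change for a displacement 51.3 cm opposite to the field direction is ΔV = +Ed = 2.44×10⁴ V.
W_field = −qΔV = 2.09×10⁻⁴ J.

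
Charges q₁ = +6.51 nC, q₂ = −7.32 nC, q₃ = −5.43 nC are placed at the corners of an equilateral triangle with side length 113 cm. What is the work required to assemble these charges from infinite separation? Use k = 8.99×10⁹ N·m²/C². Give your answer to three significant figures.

The assembly work is the sum of pairwise potential energies, U = Σ_{i<j} kqᵢqⱼ/rᵢⱼ.
All three pair separations equal the side length, 1.13 m.
U = (-3.79×10⁻⁷) + (-2.81×10⁻⁷) + (3.16×10⁻⁷) = -3.44×10⁻⁷ J.

-3.44×10⁻⁷ J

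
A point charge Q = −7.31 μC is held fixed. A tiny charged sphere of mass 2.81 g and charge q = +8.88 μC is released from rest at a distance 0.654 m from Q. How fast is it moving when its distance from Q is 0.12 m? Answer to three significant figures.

53.2 m/s

Only the electrostatic force acts, so mechanical energy is conserved: ½mv² = U₁ − U₂ = kQq(1/r₁ − 1/r₂).
U₁ − U₂ = (8.99×10⁹ N·m²/C²)(-7.31×10⁻⁶ C)(8.88×10⁻⁶ C)(1/0.654 − 1/0.120) = 3.97 J.
v = √(2·3.97/2.81×10⁻³) = 53.2 m/s.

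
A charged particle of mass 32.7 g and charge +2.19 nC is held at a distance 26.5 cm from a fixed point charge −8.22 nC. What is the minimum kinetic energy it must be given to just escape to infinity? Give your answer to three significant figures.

To just escape, total mechanical energy must reach zero at infinity: ½mv²_min + U = 0, so ½mv²_min = −U = |kQq|/r.
|U| = |kQq|/r = (8.99×10⁹ N·m²/C²)(8.22×10⁻⁹)(2.19×10⁻⁹)/(0.265) = 6.11×10⁻⁷ J.

6.11×10⁻⁷ J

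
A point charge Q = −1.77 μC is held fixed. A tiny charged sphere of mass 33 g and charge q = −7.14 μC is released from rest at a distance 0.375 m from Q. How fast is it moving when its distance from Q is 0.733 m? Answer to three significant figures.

Only the electrostatic force acts, so mechanical energy is conserved: ½mv² = U₁ − U₂ = kQq(1/r₁ − 1/r₂).
U₁ − U₂ = (8.99×10⁹ N·m²/C²)(-1.77×10⁻⁶ C)(-7.14×10⁻⁶ C)(1/0.375 − 1/0.733) = 0.148 J.
v = √(2·0.148/0.0330) = 2.99 m/s.

2.99 m/s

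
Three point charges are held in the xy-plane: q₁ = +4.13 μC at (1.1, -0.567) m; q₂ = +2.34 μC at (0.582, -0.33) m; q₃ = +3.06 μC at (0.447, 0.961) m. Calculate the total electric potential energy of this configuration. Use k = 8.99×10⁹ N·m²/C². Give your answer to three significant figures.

0.270 J

The assembly work is the sum of pairwise potential energies, U = Σ_{i<j} kqᵢqⱼ/rᵢⱼ.
Pair separations: r₁₂ = 0.570 m, r₁₃ = 1.66 m, r₂₃ = 1.30 m.
U = (0.153) + (0.0684) + (0.0496) = 0.270 J.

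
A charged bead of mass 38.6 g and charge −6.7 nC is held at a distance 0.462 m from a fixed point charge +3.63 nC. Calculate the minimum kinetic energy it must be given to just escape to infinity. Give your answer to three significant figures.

To just escape, total mechanical energy must reach zero at infinity: ½mv²_min + U = 0, so ½mv²_min = −U = |kQq|/r.
|U| = |kQq|/r = (8.99×10⁹ N·m²/C²)(3.63×10⁻⁹)(6.70×10⁻⁹)/(0.462) = 4.73×10⁻⁷ J.

4.73×10⁻⁷ J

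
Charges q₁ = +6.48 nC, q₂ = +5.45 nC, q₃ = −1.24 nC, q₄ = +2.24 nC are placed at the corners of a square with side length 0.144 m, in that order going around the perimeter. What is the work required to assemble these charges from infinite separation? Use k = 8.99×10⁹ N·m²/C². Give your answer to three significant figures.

2.70×10⁻⁶ J

The assembly work is the sum of pairwise potential energies, U = Σ_{i<j} kqᵢqⱼ/rᵢⱼ.
The four side pairs have separation 0.144 m and the two diagonal pairs 0.204 m.
Summing all 6 pair terms gives U = 2.70×10⁻⁶ J.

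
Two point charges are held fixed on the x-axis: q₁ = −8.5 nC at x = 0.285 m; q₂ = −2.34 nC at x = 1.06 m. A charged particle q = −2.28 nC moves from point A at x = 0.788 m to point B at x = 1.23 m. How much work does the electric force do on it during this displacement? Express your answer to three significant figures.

5.62×10⁻⁸ J

The work done by the electric force is W_field = −ΔU = −q(V_B − V_A) = q(V_A − V_B).
At A: distances to the source charges are 0.503 m, 0.272 m; V_A = Σ kqᵢ/rᵢ = -229 V.
At B: distances to the source charges are 0.945 m, 0.170 m; V_B = Σ kqᵢ/rᵢ = -205 V.
ΔV = V_B − V_A = 24.7 V.
W_field = −qΔV = −(-2.28×10⁻⁹ C)(24.7 V) = 5.62×10⁻⁸ J.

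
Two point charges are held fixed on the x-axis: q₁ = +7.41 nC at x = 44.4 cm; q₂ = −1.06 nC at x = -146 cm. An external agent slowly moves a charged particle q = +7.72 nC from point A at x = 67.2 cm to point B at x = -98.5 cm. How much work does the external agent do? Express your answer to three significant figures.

-2.02×10⁻⁶ J

For quasistatic motion the external work equals the change in potential energy: W_ext = qΔV = q(V_B − V_A).
At A: distances to the source charges are 0.228 m, 2.13 m; V_A = Σ kqᵢ/rᵢ = 288 V.
At B: distances to the source charges are 1.43 m, 0.475 m; V_B = Σ kqᵢ/rᵢ = 26.6 V.
ΔV = V_B − V_A = -261 V.
W_ext = qΔV = (7.72×10⁻⁹ C)(-261 V) = -2.02×10⁻⁶ J.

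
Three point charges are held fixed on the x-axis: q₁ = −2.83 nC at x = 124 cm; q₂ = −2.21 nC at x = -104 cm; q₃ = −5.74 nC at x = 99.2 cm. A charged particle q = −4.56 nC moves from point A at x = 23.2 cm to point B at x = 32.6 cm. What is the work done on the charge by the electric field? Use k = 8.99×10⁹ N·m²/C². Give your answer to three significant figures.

The work done by the electric force is W_field = −ΔU = −q(V_B − V_A) = q(V_A − V_B).
At A: distances to the source charges are 1.01 m, 1.27 m, 0.760 m; V_A = Σ kqᵢ/rᵢ = -109 V.
At B: distances to the source charges are 0.914 m, 1.37 m, 0.666 m; V_B = Σ kqᵢ/rᵢ = -120 V.
ΔV = V_B − V_A = -11.1 V.
W_field = −qΔV = −(-4.56×10⁻⁹ C)(-11.1 V) = -5.06×10⁻⁸ J.

-5.06×10⁻⁸ J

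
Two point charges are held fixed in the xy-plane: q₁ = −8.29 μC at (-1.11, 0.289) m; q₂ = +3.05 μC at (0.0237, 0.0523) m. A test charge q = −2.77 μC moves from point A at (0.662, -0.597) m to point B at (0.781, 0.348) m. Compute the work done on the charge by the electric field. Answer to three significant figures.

5.09×10⁻³ J

The work done by the electric force is W_field = −ΔU = −q(V_B − V_A) = q(V_A − V_B).
At A: distances to the source charges are 1.98 m, 0.911 m; V_A = Σ kqᵢ/rᵢ = -7500 V.
At B: distances to the source charges are 1.89 m, 0.813 m; V_B = Σ kqᵢ/rᵢ = -5670 V.
ΔV = V_B − V_A = 1840 V.
W_field = −qΔV = −(-2.77×10⁻⁶ C)(1840 V) = 5.09×10⁻³ J.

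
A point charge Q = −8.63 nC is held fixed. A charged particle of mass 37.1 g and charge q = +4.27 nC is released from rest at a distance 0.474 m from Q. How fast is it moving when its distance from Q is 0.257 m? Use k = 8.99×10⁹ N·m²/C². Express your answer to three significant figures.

5.64×10⁻³ m/s

Only the electrostatic force acts, so mechanical energy is conserved: ½mv² = U₁ − U₂ = kQq(1/r₁ − 1/r₂).
U₁ − U₂ = (8.99×10⁹ N·m²/C²)(-8.63×10⁻⁹ C)(4.27×10⁻⁹ C)(1/0.474 − 1/0.257) = 5.90×10⁻⁷ J.
v = √(2·5.90×10⁻⁷/0.0371) = 5.64×10⁻³ m/s.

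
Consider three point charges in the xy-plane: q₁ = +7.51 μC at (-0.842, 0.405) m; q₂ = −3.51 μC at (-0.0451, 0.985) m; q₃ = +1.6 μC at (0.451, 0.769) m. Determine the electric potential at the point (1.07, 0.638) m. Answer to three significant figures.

The total potential is the scalar sum of each charge's contribution, V = Σ kqᵢ/rᵢ.
Distances from the field point to each charge: r₁ = 1.93 m, r₂ = 1.17 m, r₃ = 0.633 m.
V = k[(7.51×10⁻⁶)/(1.93) + (-3.51×10⁻⁶)/(1.17) + (1.60×10⁻⁶)/(0.633)] = 3.08×10⁴ V.

3.08×10⁴ V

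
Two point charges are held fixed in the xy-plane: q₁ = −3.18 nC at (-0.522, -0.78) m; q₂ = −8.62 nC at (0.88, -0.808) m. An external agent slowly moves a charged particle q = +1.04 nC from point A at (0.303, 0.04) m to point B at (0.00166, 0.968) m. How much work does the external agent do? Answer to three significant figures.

4.72×10⁻⁸ J

For quasistatic motion the external work equals the change in potential energy: W_ext = qΔV = q(V_B − V_A).
At A: distances to the source charges are 1.16 m, 1.03 m; V_A = Σ kqᵢ/rᵢ = -100 V.
At B: distances to the source charges are 1.82 m, 1.98 m; V_B = Σ kqᵢ/rᵢ = -54.8 V.
ΔV = V_B − V_A = 45.4 V.
W_ext = qΔV = (1.04×10⁻⁹ C)(45.4 V) = 4.72×10⁻⁸ J.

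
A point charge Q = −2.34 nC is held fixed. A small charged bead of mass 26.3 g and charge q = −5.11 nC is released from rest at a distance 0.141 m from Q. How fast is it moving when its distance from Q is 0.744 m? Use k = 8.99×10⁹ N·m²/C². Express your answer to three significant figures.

Only the electrostatic force acts, so mechanical energy is conserved: ½mv² = U₁ − U₂ = kQq(1/r₁ − 1/r₂).
U₁ − U₂ = (8.99×10⁹ N·m²/C²)(-2.34×10⁻⁹ C)(-5.11×10⁻⁹ C)(1/0.141 − 1/0.744) = 6.18×10⁻⁷ J.
v = √(2·6.18×10⁻⁷/0.0263) = 6.85×10⁻³ m/s.

6.85×10⁻³ m/s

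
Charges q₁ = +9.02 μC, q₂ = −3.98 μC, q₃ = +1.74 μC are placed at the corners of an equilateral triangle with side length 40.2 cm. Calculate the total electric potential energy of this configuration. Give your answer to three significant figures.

-0.607 J

The work to assemble the configuration equals its total potential energy, U = Σ kqᵢqⱼ/rᵢⱼ over all pairs.
All three pair separations equal the side length, 0.402 m.
U = (-0.803) + (0.351) + (-0.155) = -0.607 J.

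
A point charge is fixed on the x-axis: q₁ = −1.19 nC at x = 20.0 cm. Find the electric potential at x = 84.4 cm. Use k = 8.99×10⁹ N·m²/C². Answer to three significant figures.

The total potential is the scalar sum of each charge's contribution, V = Σ kqᵢ/rᵢ.
V = k[(-1.19×10⁻⁹)/(0.644)] = -16.6 V.

-16.6 V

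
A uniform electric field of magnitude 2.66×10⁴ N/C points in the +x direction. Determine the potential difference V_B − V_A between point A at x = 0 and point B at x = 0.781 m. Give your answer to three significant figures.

-2.08×10⁴ V

In a uniform field, potential decreases in the direction of E: V_B − V_A = −E·Δx.
V_B − V_A = −(2.66×10⁴ V/m)(0.781 m) = -2.08×10⁴ V.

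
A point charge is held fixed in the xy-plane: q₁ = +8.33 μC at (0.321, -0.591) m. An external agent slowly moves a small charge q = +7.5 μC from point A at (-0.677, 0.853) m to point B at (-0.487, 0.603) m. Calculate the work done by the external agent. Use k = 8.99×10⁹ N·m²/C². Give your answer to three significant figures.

For quasistatic motion the external work equals the change in potential energy: W_ext = qΔV = q(V_B − V_A).
At A: distance to the source charge is 1.76 m; V_A = kq₁/r = 4.27×10⁴ V.
At B: distance to the source charge is 1.44 m; V_B = kq₁/r = 5.19×10⁴ V.
ΔV = V_B − V_A = 9280 V.
W_ext = qΔV = (7.50×10⁻⁶ C)(9280 V) = 0.0696 J.

0.0696 J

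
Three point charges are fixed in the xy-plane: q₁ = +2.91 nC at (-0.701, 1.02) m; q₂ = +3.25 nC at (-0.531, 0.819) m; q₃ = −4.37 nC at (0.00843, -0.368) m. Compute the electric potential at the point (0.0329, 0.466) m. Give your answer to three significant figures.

25.3 V

Electric potential is a scalar, so the contributions from each charge add algebraically: V = Σ kqᵢ/rᵢ.
Distances from the field point to each charge: r₁ = 0.920 m, r₂ = 0.665 m, r₃ = 0.834 m.
V = k[(2.91×10⁻⁹)/(0.920) + (3.25×10⁻⁹)/(0.665) + (-4.37×10⁻⁹)/(0.834)] = 25.3 V.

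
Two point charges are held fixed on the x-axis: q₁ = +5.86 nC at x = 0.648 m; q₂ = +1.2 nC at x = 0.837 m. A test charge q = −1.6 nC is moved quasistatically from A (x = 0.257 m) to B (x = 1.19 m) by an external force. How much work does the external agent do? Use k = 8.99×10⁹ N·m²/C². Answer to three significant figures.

4.09×10⁻⁸ J

For quasistatic motion the external work equals the change in potential energy: W_ext = qΔV = q(V_B − V_A).
At A: distances to the source charges are 0.391 m, 0.580 m; V_A = Σ kqᵢ/rᵢ = 153 V.
At B: distances to the source charges are 0.542 m, 0.353 m; V_B = Σ kqᵢ/rᵢ = 128 V.
ΔV = V_B − V_A = -25.6 V.
W_ext = qΔV = (-1.60×10⁻⁹ C)(-25.6 V) = 4.09×10⁻⁸ J.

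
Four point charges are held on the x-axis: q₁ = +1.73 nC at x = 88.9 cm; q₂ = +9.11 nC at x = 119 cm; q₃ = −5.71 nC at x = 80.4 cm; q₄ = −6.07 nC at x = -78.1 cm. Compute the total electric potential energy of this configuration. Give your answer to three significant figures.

-1.90×10⁻⁶ J

The assembly work is the sum of pairwise potential energies, U = Σ_{i<j} kqᵢqⱼ/rᵢⱼ.
Pair separations: r₁₂ = 0.301 m, r₁₃ = 0.0850 m, r₁₄ = 1.67 m, r₂₃ = 0.386 m, r₂₄ = 1.97 m, r₃₄ = 1.58 m.
Summing all 6 pair terms gives U = -1.90×10⁻⁶ J.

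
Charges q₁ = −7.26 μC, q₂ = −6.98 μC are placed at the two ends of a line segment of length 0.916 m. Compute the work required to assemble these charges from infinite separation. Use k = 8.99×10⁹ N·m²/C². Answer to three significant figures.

The assembly work is the sum of pairwise potential energies, U = Σ_{i<j} kqᵢqⱼ/rᵢⱼ.
The separation is r = 0.916 m.
U = (0.497) = 0.497 J.

0.497 J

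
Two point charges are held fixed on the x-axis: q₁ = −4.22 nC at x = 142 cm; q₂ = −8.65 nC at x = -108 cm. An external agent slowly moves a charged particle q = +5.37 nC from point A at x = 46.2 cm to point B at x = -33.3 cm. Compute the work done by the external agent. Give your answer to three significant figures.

-1.92×10⁻⁷ J

For quasistatic motion the external work equals the change in potential energy: W_ext = qΔV = q(V_B − V_A).
At A: distances to the source charges are 0.958 m, 1.54 m; V_A = Σ kqᵢ/rᵢ = -90.0 V.
At B: distances to the source charges are 1.75 m, 0.747 m; V_B = Σ kqᵢ/rᵢ = -126 V.
ΔV = V_B − V_A = -35.7 V.
W_ext = qΔV = (5.37×10⁻⁹ C)(-35.7 V) = -1.92×10⁻⁷ J.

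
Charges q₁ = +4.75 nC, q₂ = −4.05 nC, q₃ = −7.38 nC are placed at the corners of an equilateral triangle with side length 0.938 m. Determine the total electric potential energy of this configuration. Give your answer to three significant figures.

-2.34×10⁻⁷ J

The work to assemble the configuration equals its total potential energy, U = Σ kqᵢqⱼ/rᵢⱼ over all pairs.
All three pair separations equal the side length, 0.938 m.
U = (-1.84×10⁻⁷) + (-3.36×10⁻⁷) + (2.86×10⁻⁷) = -2.34×10⁻⁷ J.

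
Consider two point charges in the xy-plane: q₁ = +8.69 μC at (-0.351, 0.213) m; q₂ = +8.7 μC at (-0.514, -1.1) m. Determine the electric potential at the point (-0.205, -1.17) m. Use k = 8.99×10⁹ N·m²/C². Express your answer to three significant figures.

Electric potential is a scalar, so the contributions from each charge add algebraically: V = Σ kqᵢ/rᵢ.
Distances from the field point to each charge: r₁ = 1.39 m, r₂ = 0.317 m.
V = k[(8.69×10⁻⁶)/(1.39) + (8.70×10⁻⁶)/(0.317)] = 3.03×10⁵ V.

3.03×10⁵ V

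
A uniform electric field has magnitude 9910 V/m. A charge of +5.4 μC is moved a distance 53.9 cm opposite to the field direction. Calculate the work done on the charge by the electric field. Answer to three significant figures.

-0.0288 J

The potential change for a displacement 53.9 cm opposite to the field direction is ΔV = +Ed = 5340 V.
W_field = −qΔV = -0.0288 J.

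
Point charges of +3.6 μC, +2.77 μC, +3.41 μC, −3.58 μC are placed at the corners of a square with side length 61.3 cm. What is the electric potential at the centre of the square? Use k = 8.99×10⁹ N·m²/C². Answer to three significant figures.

The total potential is the scalar sum of each charge's contribution, V = Σ kqᵢ/rᵢ.
The distance from each corner to the centre is a√2/2 = 0.433 m.
V = k[(3.60×10⁻⁶)/(0.433) + (2.77×10⁻⁶)/(0.433) + (3.41×10⁻⁶)/(0.433) + (-3.58×10⁻⁶)/(0.433)] = 1.29×10⁵ V.

1.29×10⁵ V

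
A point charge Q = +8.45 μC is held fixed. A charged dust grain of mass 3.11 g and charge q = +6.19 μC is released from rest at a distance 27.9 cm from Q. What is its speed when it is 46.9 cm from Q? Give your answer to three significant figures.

21.0 m/s

Only the electrostatic force acts, so mechanical energy is conserved: ½mv² = U₁ − U₂ = kQq(1/r₁ − 1/r₂).
U₁ − U₂ = (8.99×10⁹ N·m²/C²)(8.45×10⁻⁶ C)(6.19×10⁻⁶ C)(1/0.279 − 1/0.469) = 0.683 J.
v = √(2·0.683/3.11×10⁻³) = 21.0 m/s.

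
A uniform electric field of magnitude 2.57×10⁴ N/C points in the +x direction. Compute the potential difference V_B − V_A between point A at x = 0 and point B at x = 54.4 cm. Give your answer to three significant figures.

In a uniform field, potential decreases in the direction of E: V_B − V_A = −E·Δx.
V_B − V_A = −(2.57×10⁴ V/m)(0.544 m) = -1.40×10⁴ V.

-1.40×10⁴ V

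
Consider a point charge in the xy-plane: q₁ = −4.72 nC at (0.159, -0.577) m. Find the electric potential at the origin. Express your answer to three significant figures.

Electric potential is a scalar, so the contributions from each charge add algebraically: V = Σ kqᵢ/rᵢ.
Distances from the field point to each charge: r₁ = 0.599 m.
V = k[(-4.72×10⁻⁹)/(0.599)] = -70.9 V.

-70.9 V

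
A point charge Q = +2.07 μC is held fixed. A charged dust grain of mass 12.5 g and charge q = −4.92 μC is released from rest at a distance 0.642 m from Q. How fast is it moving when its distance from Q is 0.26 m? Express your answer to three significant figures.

5.79 m/s

Only the electrostatic force acts, so mechanical energy is conserved: ½mv² = U₁ − U₂ = kQq(1/r₁ − 1/r₂).
U₁ − U₂ = (8.99×10⁹ N·m²/C²)(2.07×10⁻⁶ C)(-4.92×10⁻⁶ C)(1/0.642 − 1/0.260) = 0.210 J.
v = √(2·0.210/0.0125) = 5.79 m/s.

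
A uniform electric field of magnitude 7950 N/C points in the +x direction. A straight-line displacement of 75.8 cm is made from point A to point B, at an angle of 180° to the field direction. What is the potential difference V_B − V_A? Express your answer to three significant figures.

Only the component of displacement along E changes the potential: ΔV = −E·d·cosθ.
ΔV = −(7950 V/m)(0.758 m)cos180° = 6030 V.

6030 V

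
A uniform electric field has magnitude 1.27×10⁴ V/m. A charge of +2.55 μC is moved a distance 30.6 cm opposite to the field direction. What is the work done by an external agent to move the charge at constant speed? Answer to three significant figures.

9.91×10⁻³ J

The potential change for a displacement 30.6 cm opposite to the field direction is ΔV = +Ed = 3890 V.
W_ext = qΔV = 9.91×10⁻³ J.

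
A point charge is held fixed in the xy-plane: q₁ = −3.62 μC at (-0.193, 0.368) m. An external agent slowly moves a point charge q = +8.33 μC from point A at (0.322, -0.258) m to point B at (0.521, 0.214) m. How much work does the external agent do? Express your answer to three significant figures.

For quasistatic motion the external work equals the change in potential energy: W_ext = qΔV = q(V_B − V_A).
At A: distance to the source charge is 0.811 m; V_A = kq₁/r = -4.01×10⁴ V.
At B: distance to the source charge is 0.730 m; V_B = kq₁/r = -4.46×10⁴ V.
ΔV = V_B − V_A = -4410 V.
W_ext = qΔV = (8.33×10⁻⁶ C)(-4410 V) = -0.0367 J.

-0.0367 J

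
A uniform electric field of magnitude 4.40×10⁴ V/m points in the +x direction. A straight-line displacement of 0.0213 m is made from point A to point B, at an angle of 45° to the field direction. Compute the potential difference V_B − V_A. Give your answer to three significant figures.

-663 V

Only the component of displacement along E changes the potential: ΔV = −E·d·cosθ.
ΔV = −(4.40×10⁴ V/m)(0.0213 m)cos45° = -663 V.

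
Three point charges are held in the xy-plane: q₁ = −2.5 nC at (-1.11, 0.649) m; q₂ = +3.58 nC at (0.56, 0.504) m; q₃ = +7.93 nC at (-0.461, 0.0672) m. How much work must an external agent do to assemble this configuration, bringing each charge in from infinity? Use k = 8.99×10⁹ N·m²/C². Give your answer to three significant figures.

-2.27×10⁻⁸ J

The assembly work is the sum of pairwise potential energies, U = Σ_{i<j} kqᵢqⱼ/rᵢⱼ.
Pair separations: r₁₂ = 1.68 m, r₁₃ = 0.872 m, r₂₃ = 1.11 m.
U = (-4.80×10⁻⁸) + (-2.04×10⁻⁷) + (2.30×10⁻⁷) = -2.27×10⁻⁸ J.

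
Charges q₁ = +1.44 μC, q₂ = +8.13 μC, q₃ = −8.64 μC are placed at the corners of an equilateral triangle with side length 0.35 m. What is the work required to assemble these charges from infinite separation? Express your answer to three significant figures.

-1.82 J

The assembly work is the sum of pairwise potential energies, U = Σ_{i<j} kqᵢqⱼ/rᵢⱼ.
All three pair separations equal the side length, 0.350 m.
U = (0.301) + (-0.320) + (-1.80) = -1.82 J.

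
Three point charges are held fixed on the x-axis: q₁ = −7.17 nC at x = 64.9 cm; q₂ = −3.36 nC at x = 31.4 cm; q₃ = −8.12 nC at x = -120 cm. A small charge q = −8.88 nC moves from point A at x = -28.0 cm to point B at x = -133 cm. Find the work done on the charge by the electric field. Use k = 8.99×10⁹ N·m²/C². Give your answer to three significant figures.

The work done by the electric force is W_field = −ΔU = −q(V_B − V_A) = q(V_A − V_B).
At A: distances to the source charges are 0.929 m, 0.594 m, 0.920 m; V_A = Σ kqᵢ/rᵢ = -200 V.
At B: distances to the source charges are 1.98 m, 1.64 m, 0.130 m; V_B = Σ kqᵢ/rᵢ = -612 V.
ΔV = V_B − V_A = -413 V.
W_field = −qΔV = −(-8.88×10⁻⁹ C)(-413 V) = -3.67×10⁻⁶ J.

-3.67×10⁻⁶ J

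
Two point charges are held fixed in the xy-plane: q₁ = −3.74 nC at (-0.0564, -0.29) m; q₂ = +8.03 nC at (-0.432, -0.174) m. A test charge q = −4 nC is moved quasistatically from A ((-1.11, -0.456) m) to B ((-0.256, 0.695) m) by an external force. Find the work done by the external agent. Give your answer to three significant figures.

7.53×10⁻⁸ J

For quasistatic motion the external work equals the change in potential energy: W_ext = qΔV = q(V_B − V_A).
At A: distances to the source charges are 1.07 m, 0.734 m; V_A = Σ kqᵢ/rᵢ = 66.8 V.
At B: distances to the source charges are 1.01 m, 0.887 m; V_B = Σ kqᵢ/rᵢ = 48.0 V.
ΔV = V_B − V_A = -18.8 V.
W_ext = qΔV = (-4.00×10⁻⁹ C)(-18.8 V) = 7.53×10⁻⁸ J.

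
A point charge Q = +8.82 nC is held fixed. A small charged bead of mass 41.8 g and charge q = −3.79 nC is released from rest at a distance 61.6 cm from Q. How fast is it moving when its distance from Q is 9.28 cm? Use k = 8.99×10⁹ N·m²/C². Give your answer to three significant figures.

0.0115 m/s

Only the electrostatic force acts, so mechanical energy is conserved: ½mv² = U₁ − U₂ = kQq(1/r₁ − 1/r₂).
U₁ − U₂ = (8.99×10⁹ N·m²/C²)(8.82×10⁻⁹ C)(-3.79×10⁻⁹ C)(1/0.616 − 1/0.0928) = 2.75×10⁻⁶ J.
v = √(2·2.75×10⁻⁶/0.0418) = 0.0115 m/s.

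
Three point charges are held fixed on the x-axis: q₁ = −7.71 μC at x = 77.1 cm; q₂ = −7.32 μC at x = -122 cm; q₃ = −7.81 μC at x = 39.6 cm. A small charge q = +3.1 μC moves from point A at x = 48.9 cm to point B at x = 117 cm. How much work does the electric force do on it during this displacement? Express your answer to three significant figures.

-2.32 J

The work done by the electric force is W_field = −ΔU = −q(V_B − V_A) = q(V_A − V_B).
At A: distances to the source charges are 0.282 m, 1.71 m, 0.0930 m; V_A = Σ kqᵢ/rᵢ = -1.04×10⁶ V.
At B: distances to the source charges are 0.399 m, 2.39 m, 0.774 m; V_B = Σ kqᵢ/rᵢ = -2.92×10⁵ V.
ΔV = V_B − V_A = 7.47×10⁵ V.
W_field = −qΔV = −(3.10×10⁻⁶ C)(7.47×10⁵ V) = -2.32 J.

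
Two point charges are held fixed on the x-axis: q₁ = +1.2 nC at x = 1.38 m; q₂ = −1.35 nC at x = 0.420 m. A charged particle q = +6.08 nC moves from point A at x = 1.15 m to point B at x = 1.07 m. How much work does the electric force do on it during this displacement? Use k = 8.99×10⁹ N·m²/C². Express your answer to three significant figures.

The work done by the electric force is W_field = −ΔU = −q(V_B − V_A) = q(V_A − V_B).
At A: distances to the source charges are 0.230 m, 0.730 m; V_A = Σ kqᵢ/rᵢ = 30.3 V.
At B: distances to the source charges are 0.310 m, 0.650 m; V_B = Σ kqᵢ/rᵢ = 16.1 V.
ΔV = V_B − V_A = -14.2 V.
W_field = −qΔV = −(6.08×10⁻⁹ C)(-14.2 V) = 8.60×10⁻⁸ J.

8.60×10⁻⁸ J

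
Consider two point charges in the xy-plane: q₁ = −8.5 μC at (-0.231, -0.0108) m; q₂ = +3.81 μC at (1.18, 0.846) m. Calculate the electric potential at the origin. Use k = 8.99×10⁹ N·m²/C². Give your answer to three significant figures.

-3.07×10⁵ V

Electric potential is a scalar, so the contributions from each charge add algebraically: V = Σ kqᵢ/rᵢ.
Distances from the field point to each charge: r₁ = 0.231 m, r₂ = 1.45 m.
V = k[(-8.50×10⁻⁶)/(0.231) + (3.81×10⁻⁶)/(1.45)] = -3.07×10⁵ V.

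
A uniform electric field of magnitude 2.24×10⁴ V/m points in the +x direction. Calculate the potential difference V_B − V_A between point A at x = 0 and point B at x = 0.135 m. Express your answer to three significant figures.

-3020 V

In a uniform field, potential decreases in the direction of E: V_B − V_A = −E·Δx.
V_B − V_A = −(2.24×10⁴ V/m)(0.135 m) = -3020 V.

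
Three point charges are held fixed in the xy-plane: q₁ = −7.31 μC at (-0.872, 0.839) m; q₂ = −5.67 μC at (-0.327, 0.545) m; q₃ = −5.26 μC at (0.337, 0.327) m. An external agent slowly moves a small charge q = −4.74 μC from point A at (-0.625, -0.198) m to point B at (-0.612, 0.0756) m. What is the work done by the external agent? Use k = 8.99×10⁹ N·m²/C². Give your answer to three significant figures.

For quasistatic motion the external work equals the change in potential energy: W_ext = qΔV = q(V_B − V_A).
At A: distances to the source charges are 1.07 m, 0.801 m, 1.10 m; V_A = Σ kqᵢ/rᵢ = -1.68×10⁵ V.
At B: distances to the source charges are 0.806 m, 0.549 m, 0.982 m; V_B = Σ kqᵢ/rᵢ = -2.22×10⁵ V.
ΔV = V_B − V_A = -5.40×10⁴ V.
W_ext = qΔV = (-4.74×10⁻⁶ C)(-5.40×10⁴ V) = 0.256 J.

0.256 J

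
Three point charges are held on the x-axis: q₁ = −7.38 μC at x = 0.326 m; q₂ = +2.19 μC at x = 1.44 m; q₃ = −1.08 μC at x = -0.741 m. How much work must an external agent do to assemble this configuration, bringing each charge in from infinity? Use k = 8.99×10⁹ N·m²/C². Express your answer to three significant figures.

-0.0730 J

The assembly work is the sum of pairwise potential energies, U = Σ_{i<j} kqᵢqⱼ/rᵢⱼ.
Pair separations: r₁₂ = 1.11 m, r₁₃ = 1.07 m, r₂₃ = 2.18 m.
U = (-0.130) + (0.0672) + (-9.75×10⁻³) = -0.0730 J.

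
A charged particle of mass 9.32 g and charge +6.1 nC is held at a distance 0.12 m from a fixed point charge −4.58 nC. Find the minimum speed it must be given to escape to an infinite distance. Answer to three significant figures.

0.0212 m/s

To just escape, total mechanical energy must reach zero at infinity: ½mv²_min + U = 0, so ½mv²_min = −U = |kQq|/r.
|U| = |kQq|/r = (8.99×10⁹ N·m²/C²)(4.58×10⁻⁹)(6.10×10⁻⁹)/(0.120) = 2.09×10⁻⁶ J.
v_min = √(2|U|/m) = √(2·2.09×10⁻⁶/9.32×10⁻³) = 0.0212 m/s.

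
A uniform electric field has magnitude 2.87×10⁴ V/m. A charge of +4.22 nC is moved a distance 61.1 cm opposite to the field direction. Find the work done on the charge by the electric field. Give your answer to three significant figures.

-7.40×10⁻⁵ J

The potential change for a displacement 61.1 cm opposite to the field direction is ΔV = +Ed = 1.75×10⁴ V.
W_field = −qΔV = -7.40×10⁻⁵ J.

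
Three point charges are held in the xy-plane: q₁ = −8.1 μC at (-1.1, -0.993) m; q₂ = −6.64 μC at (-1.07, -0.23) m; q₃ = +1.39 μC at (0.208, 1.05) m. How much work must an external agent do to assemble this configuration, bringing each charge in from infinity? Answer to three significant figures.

The work to assemble the configuration equals its total potential energy, U = Σ kqᵢqⱼ/rᵢⱼ over all pairs.
Pair separations: r₁₂ = 0.764 m, r₁₃ = 2.43 m, r₂₃ = 1.81 m.
U = (0.633) + (-0.0417) + (-0.0459) = 0.546 J.

0.546 J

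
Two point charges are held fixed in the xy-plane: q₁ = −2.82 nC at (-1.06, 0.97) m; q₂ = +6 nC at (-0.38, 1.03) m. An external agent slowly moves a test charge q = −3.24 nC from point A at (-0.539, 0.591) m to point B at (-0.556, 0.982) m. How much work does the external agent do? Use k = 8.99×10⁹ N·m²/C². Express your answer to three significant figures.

-5.48×10⁻⁷ J

For quasistatic motion the external work equals the change in potential energy: W_ext = qΔV = q(V_B − V_A).
At A: distances to the source charges are 0.644 m, 0.467 m; V_A = Σ kqᵢ/rᵢ = 76.2 V.
At B: distances to the source charges are 0.504 m, 0.182 m; V_B = Σ kqᵢ/rᵢ = 245 V.
ΔV = V_B − V_A = 169 V.
W_ext = qΔV = (-3.24×10⁻⁹ C)(169 V) = -5.48×10⁻⁷ J.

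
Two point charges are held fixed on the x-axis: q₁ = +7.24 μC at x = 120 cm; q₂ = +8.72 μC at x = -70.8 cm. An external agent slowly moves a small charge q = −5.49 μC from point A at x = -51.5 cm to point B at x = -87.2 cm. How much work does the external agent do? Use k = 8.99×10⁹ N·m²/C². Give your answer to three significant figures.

-0.358 J

For quasistatic motion the external work equals the change in potential energy: W_ext = qΔV = q(V_B − V_A).
At A: distances to the source charges are 1.71 m, 0.193 m; V_A = Σ kqᵢ/rᵢ = 4.44×10⁵ V.
At B: distances to the source charges are 2.07 m, 0.164 m; V_B = Σ kqᵢ/rᵢ = 5.09×10⁵ V.
ΔV = V_B − V_A = 6.53×10⁴ V.
W_ext = qΔV = (-5.49×10⁻⁶ C)(6.53×10⁴ V) = -0.358 J.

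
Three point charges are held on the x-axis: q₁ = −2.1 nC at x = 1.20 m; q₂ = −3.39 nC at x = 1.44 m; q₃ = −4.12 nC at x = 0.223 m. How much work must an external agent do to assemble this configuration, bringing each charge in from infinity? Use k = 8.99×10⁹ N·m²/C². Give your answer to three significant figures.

4.49×10⁻⁷ J

The work to assemble the configuration equals its total potential energy, U = Σ kqᵢqⱼ/rᵢⱼ over all pairs.
Pair separations: r₁₂ = 0.240 m, r₁₃ = 0.977 m, r₂₃ = 1.22 m.
U = (2.67×10⁻⁷) + (7.96×10⁻⁸) + (1.03×10⁻⁷) = 4.49×10⁻⁷ J.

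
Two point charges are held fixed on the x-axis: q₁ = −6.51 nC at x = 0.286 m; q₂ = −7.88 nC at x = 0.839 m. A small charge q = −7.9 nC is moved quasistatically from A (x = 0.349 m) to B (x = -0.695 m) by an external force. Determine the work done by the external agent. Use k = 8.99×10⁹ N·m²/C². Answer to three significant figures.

-7.64×10⁻⁶ J

For quasistatic motion the external work equals the change in potential energy: W_ext = qΔV = q(V_B − V_A).
At A: distances to the source charges are 0.0630 m, 0.490 m; V_A = Σ kqᵢ/rᵢ = -1070 V.
At B: distances to the source charges are 0.981 m, 1.53 m; V_B = Σ kqᵢ/rᵢ = -106 V.
ΔV = V_B − V_A = 968 V.
W_ext = qΔV = (-7.90×10⁻⁹ C)(968 V) = -7.64×10⁻⁶ J.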